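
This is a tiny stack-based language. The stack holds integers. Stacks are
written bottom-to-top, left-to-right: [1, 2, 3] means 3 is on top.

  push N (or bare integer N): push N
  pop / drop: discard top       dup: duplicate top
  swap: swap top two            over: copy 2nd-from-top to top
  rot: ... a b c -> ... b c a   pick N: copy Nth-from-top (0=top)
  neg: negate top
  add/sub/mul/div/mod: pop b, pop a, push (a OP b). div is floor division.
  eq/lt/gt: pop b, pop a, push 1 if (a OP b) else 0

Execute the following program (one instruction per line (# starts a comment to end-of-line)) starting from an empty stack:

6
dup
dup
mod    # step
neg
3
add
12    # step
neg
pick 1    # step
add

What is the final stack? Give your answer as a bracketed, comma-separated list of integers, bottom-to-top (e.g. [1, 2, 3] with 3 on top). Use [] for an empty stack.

Answer: [6, 3, -9]

Derivation:
After 'push 6': [6]
After 'dup': [6, 6]
After 'dup': [6, 6, 6]
After 'mod': [6, 0]
After 'neg': [6, 0]
After 'push 3': [6, 0, 3]
After 'add': [6, 3]
After 'push 12': [6, 3, 12]
After 'neg': [6, 3, -12]
After 'pick 1': [6, 3, -12, 3]
After 'add': [6, 3, -9]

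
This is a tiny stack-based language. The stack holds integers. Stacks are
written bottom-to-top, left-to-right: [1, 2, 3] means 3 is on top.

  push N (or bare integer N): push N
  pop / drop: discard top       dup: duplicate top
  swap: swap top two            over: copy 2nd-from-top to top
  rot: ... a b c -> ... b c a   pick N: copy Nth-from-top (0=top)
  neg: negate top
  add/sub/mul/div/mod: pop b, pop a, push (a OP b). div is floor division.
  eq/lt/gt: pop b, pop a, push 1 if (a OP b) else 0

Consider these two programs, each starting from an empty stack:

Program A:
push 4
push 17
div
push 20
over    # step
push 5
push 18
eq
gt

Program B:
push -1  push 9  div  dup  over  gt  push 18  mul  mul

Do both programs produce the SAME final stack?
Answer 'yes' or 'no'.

Answer: no

Derivation:
Program A trace:
  After 'push 4': [4]
  After 'push 17': [4, 17]
  After 'div': [0]
  After 'push 20': [0, 20]
  After 'over': [0, 20, 0]
  After 'push 5': [0, 20, 0, 5]
  After 'push 18': [0, 20, 0, 5, 18]
  After 'eq': [0, 20, 0, 0]
  After 'gt': [0, 20, 0]
Program A final stack: [0, 20, 0]

Program B trace:
  After 'push -1': [-1]
  After 'push 9': [-1, 9]
  After 'div': [-1]
  After 'dup': [-1, -1]
  After 'over': [-1, -1, -1]
  After 'gt': [-1, 0]
  After 'push 18': [-1, 0, 18]
  After 'mul': [-1, 0]
  After 'mul': [0]
Program B final stack: [0]
Same: no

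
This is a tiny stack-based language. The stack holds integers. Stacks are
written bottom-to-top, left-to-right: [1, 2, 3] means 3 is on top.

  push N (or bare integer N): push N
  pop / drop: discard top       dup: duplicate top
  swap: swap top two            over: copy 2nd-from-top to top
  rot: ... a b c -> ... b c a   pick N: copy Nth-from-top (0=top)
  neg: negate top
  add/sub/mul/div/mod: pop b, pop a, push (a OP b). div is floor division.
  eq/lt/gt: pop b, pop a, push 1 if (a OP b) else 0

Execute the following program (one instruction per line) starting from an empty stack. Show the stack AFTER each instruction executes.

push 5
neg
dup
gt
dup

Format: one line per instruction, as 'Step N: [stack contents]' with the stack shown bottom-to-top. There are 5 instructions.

Step 1: [5]
Step 2: [-5]
Step 3: [-5, -5]
Step 4: [0]
Step 5: [0, 0]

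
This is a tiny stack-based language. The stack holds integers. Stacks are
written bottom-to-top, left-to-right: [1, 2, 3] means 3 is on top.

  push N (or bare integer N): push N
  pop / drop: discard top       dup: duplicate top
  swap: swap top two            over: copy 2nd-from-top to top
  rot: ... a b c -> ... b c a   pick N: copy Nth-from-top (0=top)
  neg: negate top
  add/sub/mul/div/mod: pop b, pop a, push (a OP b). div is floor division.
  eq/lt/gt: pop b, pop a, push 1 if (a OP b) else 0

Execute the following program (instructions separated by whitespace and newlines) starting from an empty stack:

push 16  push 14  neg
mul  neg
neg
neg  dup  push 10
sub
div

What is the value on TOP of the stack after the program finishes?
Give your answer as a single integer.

After 'push 16': [16]
After 'push 14': [16, 14]
After 'neg': [16, -14]
After 'mul': [-224]
After 'neg': [224]
After 'neg': [-224]
After 'neg': [224]
After 'dup': [224, 224]
After 'push 10': [224, 224, 10]
After 'sub': [224, 214]
After 'div': [1]

Answer: 1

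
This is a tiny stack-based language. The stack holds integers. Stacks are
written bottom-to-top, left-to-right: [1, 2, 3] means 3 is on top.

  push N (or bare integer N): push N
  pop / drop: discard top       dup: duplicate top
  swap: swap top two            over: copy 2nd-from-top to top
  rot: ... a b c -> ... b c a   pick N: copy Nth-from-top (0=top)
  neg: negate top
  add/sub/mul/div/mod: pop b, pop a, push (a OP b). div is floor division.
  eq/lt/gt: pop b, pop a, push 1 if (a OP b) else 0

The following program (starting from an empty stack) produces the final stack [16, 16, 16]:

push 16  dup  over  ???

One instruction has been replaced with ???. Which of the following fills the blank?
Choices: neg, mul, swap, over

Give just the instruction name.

Answer: swap

Derivation:
Stack before ???: [16, 16, 16]
Stack after ???:  [16, 16, 16]
Checking each choice:
  neg: produces [16, 16, -16]
  mul: produces [16, 256]
  swap: MATCH
  over: produces [16, 16, 16, 16]


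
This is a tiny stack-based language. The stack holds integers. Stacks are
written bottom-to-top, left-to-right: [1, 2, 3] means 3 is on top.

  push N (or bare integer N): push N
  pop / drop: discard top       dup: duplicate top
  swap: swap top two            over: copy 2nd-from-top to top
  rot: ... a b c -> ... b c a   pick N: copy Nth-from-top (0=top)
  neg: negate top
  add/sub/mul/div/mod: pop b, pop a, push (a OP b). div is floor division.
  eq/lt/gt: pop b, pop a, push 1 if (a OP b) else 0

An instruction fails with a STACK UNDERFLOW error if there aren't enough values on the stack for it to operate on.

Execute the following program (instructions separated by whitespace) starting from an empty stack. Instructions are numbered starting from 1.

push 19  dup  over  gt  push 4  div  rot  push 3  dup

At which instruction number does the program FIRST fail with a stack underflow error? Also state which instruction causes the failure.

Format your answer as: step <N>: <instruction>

Step 1 ('push 19'): stack = [19], depth = 1
Step 2 ('dup'): stack = [19, 19], depth = 2
Step 3 ('over'): stack = [19, 19, 19], depth = 3
Step 4 ('gt'): stack = [19, 0], depth = 2
Step 5 ('push 4'): stack = [19, 0, 4], depth = 3
Step 6 ('div'): stack = [19, 0], depth = 2
Step 7 ('rot'): needs 3 value(s) but depth is 2 — STACK UNDERFLOW

Answer: step 7: rot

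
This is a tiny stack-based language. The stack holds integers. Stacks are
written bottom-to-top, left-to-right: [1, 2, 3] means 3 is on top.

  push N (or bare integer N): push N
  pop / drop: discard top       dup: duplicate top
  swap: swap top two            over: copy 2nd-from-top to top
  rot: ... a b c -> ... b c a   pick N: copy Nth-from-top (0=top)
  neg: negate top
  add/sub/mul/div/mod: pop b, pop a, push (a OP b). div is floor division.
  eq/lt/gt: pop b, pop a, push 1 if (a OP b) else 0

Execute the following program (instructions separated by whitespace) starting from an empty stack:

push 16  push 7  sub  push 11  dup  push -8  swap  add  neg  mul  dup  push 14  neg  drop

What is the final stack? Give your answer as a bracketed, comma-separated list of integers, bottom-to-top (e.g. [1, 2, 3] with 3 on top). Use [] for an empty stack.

Answer: [9, -33, -33]

Derivation:
After 'push 16': [16]
After 'push 7': [16, 7]
After 'sub': [9]
After 'push 11': [9, 11]
After 'dup': [9, 11, 11]
After 'push -8': [9, 11, 11, -8]
After 'swap': [9, 11, -8, 11]
After 'add': [9, 11, 3]
After 'neg': [9, 11, -3]
After 'mul': [9, -33]
After 'dup': [9, -33, -33]
After 'push 14': [9, -33, -33, 14]
After 'neg': [9, -33, -33, -14]
After 'drop': [9, -33, -33]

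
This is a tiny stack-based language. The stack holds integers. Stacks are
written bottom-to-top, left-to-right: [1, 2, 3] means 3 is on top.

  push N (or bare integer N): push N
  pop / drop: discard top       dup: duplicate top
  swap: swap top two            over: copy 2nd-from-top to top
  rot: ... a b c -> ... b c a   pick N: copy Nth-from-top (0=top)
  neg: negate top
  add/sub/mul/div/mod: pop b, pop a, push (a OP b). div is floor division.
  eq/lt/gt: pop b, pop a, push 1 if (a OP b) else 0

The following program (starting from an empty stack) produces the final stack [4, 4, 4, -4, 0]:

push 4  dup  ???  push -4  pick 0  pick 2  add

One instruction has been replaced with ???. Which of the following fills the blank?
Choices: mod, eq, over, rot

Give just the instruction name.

Answer: over

Derivation:
Stack before ???: [4, 4]
Stack after ???:  [4, 4, 4]
Checking each choice:
  mod: produces [0, -4, -4]
  eq: produces [1, -4, -3]
  over: MATCH
  rot: stack underflow (need 3, have 2)


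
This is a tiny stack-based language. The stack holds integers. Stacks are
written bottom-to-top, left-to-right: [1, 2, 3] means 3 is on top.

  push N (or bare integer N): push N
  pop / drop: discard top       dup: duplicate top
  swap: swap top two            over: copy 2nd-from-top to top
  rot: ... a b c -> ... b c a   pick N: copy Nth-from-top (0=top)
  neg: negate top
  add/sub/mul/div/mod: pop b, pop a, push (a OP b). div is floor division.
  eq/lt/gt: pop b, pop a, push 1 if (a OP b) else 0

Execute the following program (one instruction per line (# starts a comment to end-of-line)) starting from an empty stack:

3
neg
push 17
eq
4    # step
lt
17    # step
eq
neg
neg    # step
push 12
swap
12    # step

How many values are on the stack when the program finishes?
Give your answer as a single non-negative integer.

Answer: 3

Derivation:
After 'push 3': stack = [3] (depth 1)
After 'neg': stack = [-3] (depth 1)
After 'push 17': stack = [-3, 17] (depth 2)
After 'eq': stack = [0] (depth 1)
After 'push 4': stack = [0, 4] (depth 2)
After 'lt': stack = [1] (depth 1)
After 'push 17': stack = [1, 17] (depth 2)
After 'eq': stack = [0] (depth 1)
After 'neg': stack = [0] (depth 1)
After 'neg': stack = [0] (depth 1)
After 'push 12': stack = [0, 12] (depth 2)
After 'swap': stack = [12, 0] (depth 2)
After 'push 12': stack = [12, 0, 12] (depth 3)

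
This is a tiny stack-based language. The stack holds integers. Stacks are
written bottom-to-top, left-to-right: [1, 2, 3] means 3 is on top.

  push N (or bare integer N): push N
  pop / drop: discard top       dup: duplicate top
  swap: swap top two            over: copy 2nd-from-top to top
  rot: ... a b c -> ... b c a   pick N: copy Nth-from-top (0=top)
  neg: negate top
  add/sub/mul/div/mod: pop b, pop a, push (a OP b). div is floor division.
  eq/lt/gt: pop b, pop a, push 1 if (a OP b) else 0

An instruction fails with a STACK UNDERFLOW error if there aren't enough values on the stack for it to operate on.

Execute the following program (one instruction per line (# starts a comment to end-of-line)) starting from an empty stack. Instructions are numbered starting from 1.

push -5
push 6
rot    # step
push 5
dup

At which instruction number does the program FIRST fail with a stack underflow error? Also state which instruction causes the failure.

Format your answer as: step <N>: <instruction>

Step 1 ('push -5'): stack = [-5], depth = 1
Step 2 ('push 6'): stack = [-5, 6], depth = 2
Step 3 ('rot'): needs 3 value(s) but depth is 2 — STACK UNDERFLOW

Answer: step 3: rot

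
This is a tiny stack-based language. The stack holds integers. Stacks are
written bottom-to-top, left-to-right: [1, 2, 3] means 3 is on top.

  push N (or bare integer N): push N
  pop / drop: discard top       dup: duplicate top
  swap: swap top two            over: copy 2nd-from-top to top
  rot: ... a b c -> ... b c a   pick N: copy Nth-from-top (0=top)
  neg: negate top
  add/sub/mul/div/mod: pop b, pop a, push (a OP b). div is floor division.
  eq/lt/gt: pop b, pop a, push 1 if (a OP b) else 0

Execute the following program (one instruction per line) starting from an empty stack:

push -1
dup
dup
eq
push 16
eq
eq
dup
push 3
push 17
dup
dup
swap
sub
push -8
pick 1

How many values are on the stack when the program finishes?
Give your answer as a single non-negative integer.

After 'push -1': stack = [-1] (depth 1)
After 'dup': stack = [-1, -1] (depth 2)
After 'dup': stack = [-1, -1, -1] (depth 3)
After 'eq': stack = [-1, 1] (depth 2)
After 'push 16': stack = [-1, 1, 16] (depth 3)
After 'eq': stack = [-1, 0] (depth 2)
After 'eq': stack = [0] (depth 1)
After 'dup': stack = [0, 0] (depth 2)
After 'push 3': stack = [0, 0, 3] (depth 3)
After 'push 17': stack = [0, 0, 3, 17] (depth 4)
After 'dup': stack = [0, 0, 3, 17, 17] (depth 5)
After 'dup': stack = [0, 0, 3, 17, 17, 17] (depth 6)
After 'swap': stack = [0, 0, 3, 17, 17, 17] (depth 6)
After 'sub': stack = [0, 0, 3, 17, 0] (depth 5)
After 'push -8': stack = [0, 0, 3, 17, 0, -8] (depth 6)
After 'pick 1': stack = [0, 0, 3, 17, 0, -8, 0] (depth 7)

Answer: 7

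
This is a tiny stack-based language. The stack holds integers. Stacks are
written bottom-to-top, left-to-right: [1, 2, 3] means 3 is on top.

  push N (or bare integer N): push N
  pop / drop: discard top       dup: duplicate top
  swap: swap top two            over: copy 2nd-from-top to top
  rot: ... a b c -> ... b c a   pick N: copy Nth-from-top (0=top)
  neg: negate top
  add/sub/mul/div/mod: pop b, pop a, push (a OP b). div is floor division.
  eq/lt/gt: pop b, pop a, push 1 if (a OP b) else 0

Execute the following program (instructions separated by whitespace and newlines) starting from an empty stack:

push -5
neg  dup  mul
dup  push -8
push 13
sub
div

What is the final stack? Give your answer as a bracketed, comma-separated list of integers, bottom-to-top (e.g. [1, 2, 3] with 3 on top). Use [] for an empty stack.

After 'push -5': [-5]
After 'neg': [5]
After 'dup': [5, 5]
After 'mul': [25]
After 'dup': [25, 25]
After 'push -8': [25, 25, -8]
After 'push 13': [25, 25, -8, 13]
After 'sub': [25, 25, -21]
After 'div': [25, -2]

Answer: [25, -2]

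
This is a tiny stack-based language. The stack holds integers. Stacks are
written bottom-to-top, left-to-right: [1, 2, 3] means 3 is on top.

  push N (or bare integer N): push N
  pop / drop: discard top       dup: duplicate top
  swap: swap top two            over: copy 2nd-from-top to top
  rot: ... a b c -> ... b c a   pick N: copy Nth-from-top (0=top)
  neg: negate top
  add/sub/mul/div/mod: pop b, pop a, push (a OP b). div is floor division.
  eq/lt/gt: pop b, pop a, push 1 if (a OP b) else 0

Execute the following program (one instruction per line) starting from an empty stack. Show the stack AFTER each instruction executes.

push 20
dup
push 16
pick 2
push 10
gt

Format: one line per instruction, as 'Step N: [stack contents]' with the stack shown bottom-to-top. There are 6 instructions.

Step 1: [20]
Step 2: [20, 20]
Step 3: [20, 20, 16]
Step 4: [20, 20, 16, 20]
Step 5: [20, 20, 16, 20, 10]
Step 6: [20, 20, 16, 1]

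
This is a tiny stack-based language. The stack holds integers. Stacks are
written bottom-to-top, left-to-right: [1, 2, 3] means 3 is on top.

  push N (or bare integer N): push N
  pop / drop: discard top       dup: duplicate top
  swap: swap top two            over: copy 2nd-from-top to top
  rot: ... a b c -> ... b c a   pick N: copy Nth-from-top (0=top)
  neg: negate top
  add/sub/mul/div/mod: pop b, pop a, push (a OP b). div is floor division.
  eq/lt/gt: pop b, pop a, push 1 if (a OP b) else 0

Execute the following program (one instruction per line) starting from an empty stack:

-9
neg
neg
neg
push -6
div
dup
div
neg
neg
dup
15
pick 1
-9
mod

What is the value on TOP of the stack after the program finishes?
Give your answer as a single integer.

Answer: -8

Derivation:
After 'push -9': [-9]
After 'neg': [9]
After 'neg': [-9]
After 'neg': [9]
After 'push -6': [9, -6]
After 'div': [-2]
After 'dup': [-2, -2]
After 'div': [1]
After 'neg': [-1]
After 'neg': [1]
After 'dup': [1, 1]
After 'push 15': [1, 1, 15]
After 'pick 1': [1, 1, 15, 1]
After 'push -9': [1, 1, 15, 1, -9]
After 'mod': [1, 1, 15, -8]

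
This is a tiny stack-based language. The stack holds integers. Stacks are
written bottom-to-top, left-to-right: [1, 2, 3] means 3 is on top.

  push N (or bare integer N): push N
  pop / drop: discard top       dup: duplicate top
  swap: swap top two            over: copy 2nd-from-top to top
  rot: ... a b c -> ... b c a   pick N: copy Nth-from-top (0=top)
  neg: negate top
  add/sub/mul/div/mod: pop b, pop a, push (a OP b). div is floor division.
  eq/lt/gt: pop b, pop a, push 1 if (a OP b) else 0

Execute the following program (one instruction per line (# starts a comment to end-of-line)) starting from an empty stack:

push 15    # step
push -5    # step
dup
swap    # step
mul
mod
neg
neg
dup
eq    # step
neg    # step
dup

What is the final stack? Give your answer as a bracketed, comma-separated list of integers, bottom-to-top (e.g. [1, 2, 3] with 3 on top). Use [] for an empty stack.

After 'push 15': [15]
After 'push -5': [15, -5]
After 'dup': [15, -5, -5]
After 'swap': [15, -5, -5]
After 'mul': [15, 25]
After 'mod': [15]
After 'neg': [-15]
After 'neg': [15]
After 'dup': [15, 15]
After 'eq': [1]
After 'neg': [-1]
After 'dup': [-1, -1]

Answer: [-1, -1]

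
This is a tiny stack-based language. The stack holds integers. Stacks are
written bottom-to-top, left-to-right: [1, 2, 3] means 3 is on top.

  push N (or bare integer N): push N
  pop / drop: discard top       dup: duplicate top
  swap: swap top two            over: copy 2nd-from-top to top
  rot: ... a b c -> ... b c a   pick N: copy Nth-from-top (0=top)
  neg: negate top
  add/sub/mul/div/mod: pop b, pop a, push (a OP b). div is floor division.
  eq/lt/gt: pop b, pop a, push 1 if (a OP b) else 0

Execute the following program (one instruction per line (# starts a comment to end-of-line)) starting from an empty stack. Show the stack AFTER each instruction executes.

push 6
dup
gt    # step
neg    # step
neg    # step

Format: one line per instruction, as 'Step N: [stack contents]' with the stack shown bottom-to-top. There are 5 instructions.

Step 1: [6]
Step 2: [6, 6]
Step 3: [0]
Step 4: [0]
Step 5: [0]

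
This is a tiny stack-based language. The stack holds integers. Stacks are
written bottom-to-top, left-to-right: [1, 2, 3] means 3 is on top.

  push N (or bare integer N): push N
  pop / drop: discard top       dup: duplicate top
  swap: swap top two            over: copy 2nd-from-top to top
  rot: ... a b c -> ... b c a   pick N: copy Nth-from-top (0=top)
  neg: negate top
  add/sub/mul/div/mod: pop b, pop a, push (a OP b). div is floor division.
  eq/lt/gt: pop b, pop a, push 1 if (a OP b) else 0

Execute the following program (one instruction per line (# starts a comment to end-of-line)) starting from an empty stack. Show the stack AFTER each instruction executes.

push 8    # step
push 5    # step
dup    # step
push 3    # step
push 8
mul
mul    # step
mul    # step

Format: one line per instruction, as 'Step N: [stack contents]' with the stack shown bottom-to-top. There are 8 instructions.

Step 1: [8]
Step 2: [8, 5]
Step 3: [8, 5, 5]
Step 4: [8, 5, 5, 3]
Step 5: [8, 5, 5, 3, 8]
Step 6: [8, 5, 5, 24]
Step 7: [8, 5, 120]
Step 8: [8, 600]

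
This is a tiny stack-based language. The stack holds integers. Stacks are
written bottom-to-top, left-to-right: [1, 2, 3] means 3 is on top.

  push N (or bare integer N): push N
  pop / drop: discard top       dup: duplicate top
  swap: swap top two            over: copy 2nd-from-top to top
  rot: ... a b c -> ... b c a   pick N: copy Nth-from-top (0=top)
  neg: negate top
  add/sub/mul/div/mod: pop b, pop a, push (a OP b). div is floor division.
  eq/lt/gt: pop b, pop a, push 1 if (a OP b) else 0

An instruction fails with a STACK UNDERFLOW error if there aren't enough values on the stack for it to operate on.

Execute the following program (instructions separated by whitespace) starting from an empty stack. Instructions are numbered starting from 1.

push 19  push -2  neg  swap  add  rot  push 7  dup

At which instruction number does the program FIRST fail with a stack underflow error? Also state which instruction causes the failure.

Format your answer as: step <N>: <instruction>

Answer: step 6: rot

Derivation:
Step 1 ('push 19'): stack = [19], depth = 1
Step 2 ('push -2'): stack = [19, -2], depth = 2
Step 3 ('neg'): stack = [19, 2], depth = 2
Step 4 ('swap'): stack = [2, 19], depth = 2
Step 5 ('add'): stack = [21], depth = 1
Step 6 ('rot'): needs 3 value(s) but depth is 1 — STACK UNDERFLOW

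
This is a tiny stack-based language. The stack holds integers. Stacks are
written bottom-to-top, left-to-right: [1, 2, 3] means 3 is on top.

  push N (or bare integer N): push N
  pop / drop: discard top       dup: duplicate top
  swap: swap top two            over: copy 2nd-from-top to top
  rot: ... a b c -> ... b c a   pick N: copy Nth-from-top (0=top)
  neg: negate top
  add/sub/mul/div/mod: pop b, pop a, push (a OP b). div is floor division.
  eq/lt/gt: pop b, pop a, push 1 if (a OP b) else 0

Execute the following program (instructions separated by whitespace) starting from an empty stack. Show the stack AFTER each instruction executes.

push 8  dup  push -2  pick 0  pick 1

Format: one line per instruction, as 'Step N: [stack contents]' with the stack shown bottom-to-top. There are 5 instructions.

Step 1: [8]
Step 2: [8, 8]
Step 3: [8, 8, -2]
Step 4: [8, 8, -2, -2]
Step 5: [8, 8, -2, -2, -2]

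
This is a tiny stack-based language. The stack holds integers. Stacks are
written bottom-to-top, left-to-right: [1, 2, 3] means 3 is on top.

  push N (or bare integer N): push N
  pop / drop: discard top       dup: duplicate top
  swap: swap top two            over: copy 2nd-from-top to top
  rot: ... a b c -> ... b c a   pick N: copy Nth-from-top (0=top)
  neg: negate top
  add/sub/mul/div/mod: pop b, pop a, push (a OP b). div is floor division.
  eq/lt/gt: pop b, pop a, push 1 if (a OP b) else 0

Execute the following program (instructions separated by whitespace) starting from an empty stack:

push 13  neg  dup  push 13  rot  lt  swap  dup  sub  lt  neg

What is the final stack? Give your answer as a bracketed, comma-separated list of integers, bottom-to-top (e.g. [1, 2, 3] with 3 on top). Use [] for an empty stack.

Answer: [0]

Derivation:
After 'push 13': [13]
After 'neg': [-13]
After 'dup': [-13, -13]
After 'push 13': [-13, -13, 13]
After 'rot': [-13, 13, -13]
After 'lt': [-13, 0]
After 'swap': [0, -13]
After 'dup': [0, -13, -13]
After 'sub': [0, 0]
After 'lt': [0]
After 'neg': [0]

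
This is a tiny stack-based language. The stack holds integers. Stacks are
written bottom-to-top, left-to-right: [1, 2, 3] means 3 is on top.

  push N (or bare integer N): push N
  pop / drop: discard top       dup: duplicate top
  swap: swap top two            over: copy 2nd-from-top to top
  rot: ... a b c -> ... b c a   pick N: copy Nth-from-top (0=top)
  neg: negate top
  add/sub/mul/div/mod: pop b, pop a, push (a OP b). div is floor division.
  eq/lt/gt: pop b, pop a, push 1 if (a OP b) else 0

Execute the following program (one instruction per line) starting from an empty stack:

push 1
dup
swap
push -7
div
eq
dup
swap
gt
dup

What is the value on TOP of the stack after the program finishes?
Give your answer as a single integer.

Answer: 0

Derivation:
After 'push 1': [1]
After 'dup': [1, 1]
After 'swap': [1, 1]
After 'push -7': [1, 1, -7]
After 'div': [1, -1]
After 'eq': [0]
After 'dup': [0, 0]
After 'swap': [0, 0]
After 'gt': [0]
After 'dup': [0, 0]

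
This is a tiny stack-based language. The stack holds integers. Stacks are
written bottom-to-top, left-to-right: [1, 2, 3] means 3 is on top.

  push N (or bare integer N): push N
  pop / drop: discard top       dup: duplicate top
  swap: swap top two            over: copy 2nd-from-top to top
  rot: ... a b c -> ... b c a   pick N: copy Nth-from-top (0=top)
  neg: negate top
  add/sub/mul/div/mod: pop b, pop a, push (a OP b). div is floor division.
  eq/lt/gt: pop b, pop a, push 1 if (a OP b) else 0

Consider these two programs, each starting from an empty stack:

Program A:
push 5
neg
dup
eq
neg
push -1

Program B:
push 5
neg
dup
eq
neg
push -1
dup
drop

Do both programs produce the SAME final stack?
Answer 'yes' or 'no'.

Program A trace:
  After 'push 5': [5]
  After 'neg': [-5]
  After 'dup': [-5, -5]
  After 'eq': [1]
  After 'neg': [-1]
  After 'push -1': [-1, -1]
Program A final stack: [-1, -1]

Program B trace:
  After 'push 5': [5]
  After 'neg': [-5]
  After 'dup': [-5, -5]
  After 'eq': [1]
  After 'neg': [-1]
  After 'push -1': [-1, -1]
  After 'dup': [-1, -1, -1]
  After 'drop': [-1, -1]
Program B final stack: [-1, -1]
Same: yes

Answer: yes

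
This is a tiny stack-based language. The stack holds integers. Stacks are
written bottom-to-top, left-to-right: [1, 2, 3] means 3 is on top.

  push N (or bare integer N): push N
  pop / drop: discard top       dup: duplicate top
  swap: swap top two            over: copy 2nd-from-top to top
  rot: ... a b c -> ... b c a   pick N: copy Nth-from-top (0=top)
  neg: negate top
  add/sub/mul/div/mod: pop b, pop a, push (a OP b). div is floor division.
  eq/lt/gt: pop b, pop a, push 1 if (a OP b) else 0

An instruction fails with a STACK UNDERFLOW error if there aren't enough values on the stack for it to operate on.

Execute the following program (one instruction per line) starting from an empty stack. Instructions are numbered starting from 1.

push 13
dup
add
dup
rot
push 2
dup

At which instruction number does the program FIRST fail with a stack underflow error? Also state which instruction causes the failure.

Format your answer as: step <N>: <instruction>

Answer: step 5: rot

Derivation:
Step 1 ('push 13'): stack = [13], depth = 1
Step 2 ('dup'): stack = [13, 13], depth = 2
Step 3 ('add'): stack = [26], depth = 1
Step 4 ('dup'): stack = [26, 26], depth = 2
Step 5 ('rot'): needs 3 value(s) but depth is 2 — STACK UNDERFLOW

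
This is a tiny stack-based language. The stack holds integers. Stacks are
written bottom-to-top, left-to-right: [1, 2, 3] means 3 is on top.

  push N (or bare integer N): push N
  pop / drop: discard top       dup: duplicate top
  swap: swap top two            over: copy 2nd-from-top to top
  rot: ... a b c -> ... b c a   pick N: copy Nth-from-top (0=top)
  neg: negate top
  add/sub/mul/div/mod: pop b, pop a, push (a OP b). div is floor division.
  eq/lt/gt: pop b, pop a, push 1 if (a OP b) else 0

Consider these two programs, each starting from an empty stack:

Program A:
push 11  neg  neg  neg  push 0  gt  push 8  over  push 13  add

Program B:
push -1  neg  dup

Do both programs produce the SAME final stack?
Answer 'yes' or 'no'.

Answer: no

Derivation:
Program A trace:
  After 'push 11': [11]
  After 'neg': [-11]
  After 'neg': [11]
  After 'neg': [-11]
  After 'push 0': [-11, 0]
  After 'gt': [0]
  After 'push 8': [0, 8]
  After 'over': [0, 8, 0]
  After 'push 13': [0, 8, 0, 13]
  After 'add': [0, 8, 13]
Program A final stack: [0, 8, 13]

Program B trace:
  After 'push -1': [-1]
  After 'neg': [1]
  After 'dup': [1, 1]
Program B final stack: [1, 1]
Same: no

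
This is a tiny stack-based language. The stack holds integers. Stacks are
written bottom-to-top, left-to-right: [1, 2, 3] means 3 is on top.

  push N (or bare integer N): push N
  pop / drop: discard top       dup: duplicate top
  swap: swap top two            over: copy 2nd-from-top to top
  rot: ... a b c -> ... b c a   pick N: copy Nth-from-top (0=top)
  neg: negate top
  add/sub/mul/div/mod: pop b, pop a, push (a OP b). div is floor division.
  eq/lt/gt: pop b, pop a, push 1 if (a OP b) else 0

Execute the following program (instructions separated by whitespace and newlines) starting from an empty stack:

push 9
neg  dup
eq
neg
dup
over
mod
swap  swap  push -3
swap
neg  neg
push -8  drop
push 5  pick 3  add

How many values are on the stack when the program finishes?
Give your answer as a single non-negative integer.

After 'push 9': stack = [9] (depth 1)
After 'neg': stack = [-9] (depth 1)
After 'dup': stack = [-9, -9] (depth 2)
After 'eq': stack = [1] (depth 1)
After 'neg': stack = [-1] (depth 1)
After 'dup': stack = [-1, -1] (depth 2)
After 'over': stack = [-1, -1, -1] (depth 3)
After 'mod': stack = [-1, 0] (depth 2)
After 'swap': stack = [0, -1] (depth 2)
After 'swap': stack = [-1, 0] (depth 2)
After 'push -3': stack = [-1, 0, -3] (depth 3)
After 'swap': stack = [-1, -3, 0] (depth 3)
After 'neg': stack = [-1, -3, 0] (depth 3)
After 'neg': stack = [-1, -3, 0] (depth 3)
After 'push -8': stack = [-1, -3, 0, -8] (depth 4)
After 'drop': stack = [-1, -3, 0] (depth 3)
After 'push 5': stack = [-1, -3, 0, 5] (depth 4)
After 'pick 3': stack = [-1, -3, 0, 5, -1] (depth 5)
After 'add': stack = [-1, -3, 0, 4] (depth 4)

Answer: 4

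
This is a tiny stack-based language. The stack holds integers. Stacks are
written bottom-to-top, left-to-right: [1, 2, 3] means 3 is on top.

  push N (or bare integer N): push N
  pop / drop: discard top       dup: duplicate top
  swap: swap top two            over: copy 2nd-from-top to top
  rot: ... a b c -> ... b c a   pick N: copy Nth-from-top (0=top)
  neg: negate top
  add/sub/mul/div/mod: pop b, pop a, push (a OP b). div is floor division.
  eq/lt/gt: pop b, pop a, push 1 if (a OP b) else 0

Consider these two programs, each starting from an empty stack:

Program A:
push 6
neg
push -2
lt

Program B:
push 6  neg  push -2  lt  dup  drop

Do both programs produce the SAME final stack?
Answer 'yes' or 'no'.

Answer: yes

Derivation:
Program A trace:
  After 'push 6': [6]
  After 'neg': [-6]
  After 'push -2': [-6, -2]
  After 'lt': [1]
Program A final stack: [1]

Program B trace:
  After 'push 6': [6]
  After 'neg': [-6]
  After 'push -2': [-6, -2]
  After 'lt': [1]
  After 'dup': [1, 1]
  After 'drop': [1]
Program B final stack: [1]
Same: yes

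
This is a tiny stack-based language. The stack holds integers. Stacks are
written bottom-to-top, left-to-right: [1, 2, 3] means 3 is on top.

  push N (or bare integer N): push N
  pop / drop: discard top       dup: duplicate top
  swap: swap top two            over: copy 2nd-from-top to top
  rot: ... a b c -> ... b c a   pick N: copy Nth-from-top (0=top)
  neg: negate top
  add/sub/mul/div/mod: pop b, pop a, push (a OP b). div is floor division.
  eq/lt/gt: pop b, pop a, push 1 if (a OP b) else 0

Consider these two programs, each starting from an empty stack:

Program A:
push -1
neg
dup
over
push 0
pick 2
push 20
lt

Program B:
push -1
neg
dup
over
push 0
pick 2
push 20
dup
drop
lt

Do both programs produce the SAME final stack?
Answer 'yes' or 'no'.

Answer: yes

Derivation:
Program A trace:
  After 'push -1': [-1]
  After 'neg': [1]
  After 'dup': [1, 1]
  After 'over': [1, 1, 1]
  After 'push 0': [1, 1, 1, 0]
  After 'pick 2': [1, 1, 1, 0, 1]
  After 'push 20': [1, 1, 1, 0, 1, 20]
  After 'lt': [1, 1, 1, 0, 1]
Program A final stack: [1, 1, 1, 0, 1]

Program B trace:
  After 'push -1': [-1]
  After 'neg': [1]
  After 'dup': [1, 1]
  After 'over': [1, 1, 1]
  After 'push 0': [1, 1, 1, 0]
  After 'pick 2': [1, 1, 1, 0, 1]
  After 'push 20': [1, 1, 1, 0, 1, 20]
  After 'dup': [1, 1, 1, 0, 1, 20, 20]
  After 'drop': [1, 1, 1, 0, 1, 20]
  After 'lt': [1, 1, 1, 0, 1]
Program B final stack: [1, 1, 1, 0, 1]
Same: yes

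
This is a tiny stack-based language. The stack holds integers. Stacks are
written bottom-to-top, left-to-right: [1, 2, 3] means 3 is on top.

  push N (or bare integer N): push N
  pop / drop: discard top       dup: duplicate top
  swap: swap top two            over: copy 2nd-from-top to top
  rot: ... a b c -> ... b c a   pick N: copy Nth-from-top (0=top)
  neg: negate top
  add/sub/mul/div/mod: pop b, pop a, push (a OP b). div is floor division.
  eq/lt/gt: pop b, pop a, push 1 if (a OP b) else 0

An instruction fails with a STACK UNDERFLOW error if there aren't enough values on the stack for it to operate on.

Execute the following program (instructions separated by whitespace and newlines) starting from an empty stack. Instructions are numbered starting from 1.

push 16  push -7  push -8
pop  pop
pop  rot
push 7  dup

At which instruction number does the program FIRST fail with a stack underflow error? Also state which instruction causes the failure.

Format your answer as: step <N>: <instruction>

Answer: step 7: rot

Derivation:
Step 1 ('push 16'): stack = [16], depth = 1
Step 2 ('push -7'): stack = [16, -7], depth = 2
Step 3 ('push -8'): stack = [16, -7, -8], depth = 3
Step 4 ('pop'): stack = [16, -7], depth = 2
Step 5 ('pop'): stack = [16], depth = 1
Step 6 ('pop'): stack = [], depth = 0
Step 7 ('rot'): needs 3 value(s) but depth is 0 — STACK UNDERFLOW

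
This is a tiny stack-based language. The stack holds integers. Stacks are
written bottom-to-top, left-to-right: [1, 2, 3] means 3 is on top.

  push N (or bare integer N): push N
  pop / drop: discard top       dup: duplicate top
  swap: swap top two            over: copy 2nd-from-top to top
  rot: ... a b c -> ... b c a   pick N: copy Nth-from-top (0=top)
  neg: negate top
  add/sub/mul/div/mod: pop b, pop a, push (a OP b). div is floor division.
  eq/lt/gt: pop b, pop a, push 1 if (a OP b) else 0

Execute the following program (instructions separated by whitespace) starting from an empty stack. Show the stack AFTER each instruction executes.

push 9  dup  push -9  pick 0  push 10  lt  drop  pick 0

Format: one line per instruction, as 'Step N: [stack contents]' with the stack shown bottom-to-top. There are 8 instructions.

Step 1: [9]
Step 2: [9, 9]
Step 3: [9, 9, -9]
Step 4: [9, 9, -9, -9]
Step 5: [9, 9, -9, -9, 10]
Step 6: [9, 9, -9, 1]
Step 7: [9, 9, -9]
Step 8: [9, 9, -9, -9]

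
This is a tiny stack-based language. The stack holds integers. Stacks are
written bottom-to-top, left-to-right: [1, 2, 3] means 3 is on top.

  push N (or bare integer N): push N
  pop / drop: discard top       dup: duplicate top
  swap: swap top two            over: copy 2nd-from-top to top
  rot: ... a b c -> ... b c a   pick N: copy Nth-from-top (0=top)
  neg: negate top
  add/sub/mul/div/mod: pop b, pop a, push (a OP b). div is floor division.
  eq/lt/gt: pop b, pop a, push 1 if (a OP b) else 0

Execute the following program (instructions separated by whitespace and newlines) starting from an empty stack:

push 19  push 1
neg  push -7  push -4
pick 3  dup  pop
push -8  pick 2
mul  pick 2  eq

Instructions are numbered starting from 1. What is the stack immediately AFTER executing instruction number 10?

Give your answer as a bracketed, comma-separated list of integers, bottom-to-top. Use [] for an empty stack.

Answer: [19, -1, -7, -4, 19, -8, -4]

Derivation:
Step 1 ('push 19'): [19]
Step 2 ('push 1'): [19, 1]
Step 3 ('neg'): [19, -1]
Step 4 ('push -7'): [19, -1, -7]
Step 5 ('push -4'): [19, -1, -7, -4]
Step 6 ('pick 3'): [19, -1, -7, -4, 19]
Step 7 ('dup'): [19, -1, -7, -4, 19, 19]
Step 8 ('pop'): [19, -1, -7, -4, 19]
Step 9 ('push -8'): [19, -1, -7, -4, 19, -8]
Step 10 ('pick 2'): [19, -1, -7, -4, 19, -8, -4]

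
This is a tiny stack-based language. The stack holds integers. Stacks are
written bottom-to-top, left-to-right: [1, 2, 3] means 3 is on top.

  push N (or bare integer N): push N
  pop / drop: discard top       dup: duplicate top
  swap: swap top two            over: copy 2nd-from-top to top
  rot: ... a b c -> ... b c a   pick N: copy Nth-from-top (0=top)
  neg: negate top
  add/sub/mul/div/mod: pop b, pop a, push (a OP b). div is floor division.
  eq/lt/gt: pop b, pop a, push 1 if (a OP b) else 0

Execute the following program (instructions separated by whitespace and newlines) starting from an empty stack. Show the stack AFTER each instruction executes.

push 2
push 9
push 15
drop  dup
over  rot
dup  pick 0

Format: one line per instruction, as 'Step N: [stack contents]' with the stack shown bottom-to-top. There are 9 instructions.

Step 1: [2]
Step 2: [2, 9]
Step 3: [2, 9, 15]
Step 4: [2, 9]
Step 5: [2, 9, 9]
Step 6: [2, 9, 9, 9]
Step 7: [2, 9, 9, 9]
Step 8: [2, 9, 9, 9, 9]
Step 9: [2, 9, 9, 9, 9, 9]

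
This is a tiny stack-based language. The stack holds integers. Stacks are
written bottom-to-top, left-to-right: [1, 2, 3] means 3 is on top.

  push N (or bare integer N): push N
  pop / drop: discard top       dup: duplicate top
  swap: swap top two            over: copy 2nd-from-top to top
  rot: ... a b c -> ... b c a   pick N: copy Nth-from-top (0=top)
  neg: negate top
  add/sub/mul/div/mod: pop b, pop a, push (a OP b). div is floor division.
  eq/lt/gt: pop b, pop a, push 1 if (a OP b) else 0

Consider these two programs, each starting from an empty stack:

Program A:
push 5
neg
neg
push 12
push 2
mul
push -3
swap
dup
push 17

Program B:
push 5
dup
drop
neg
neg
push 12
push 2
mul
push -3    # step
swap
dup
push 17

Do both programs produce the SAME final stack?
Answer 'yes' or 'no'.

Answer: yes

Derivation:
Program A trace:
  After 'push 5': [5]
  After 'neg': [-5]
  After 'neg': [5]
  After 'push 12': [5, 12]
  After 'push 2': [5, 12, 2]
  After 'mul': [5, 24]
  After 'push -3': [5, 24, -3]
  After 'swap': [5, -3, 24]
  After 'dup': [5, -3, 24, 24]
  After 'push 17': [5, -3, 24, 24, 17]
Program A final stack: [5, -3, 24, 24, 17]

Program B trace:
  After 'push 5': [5]
  After 'dup': [5, 5]
  After 'drop': [5]
  After 'neg': [-5]
  After 'neg': [5]
  After 'push 12': [5, 12]
  After 'push 2': [5, 12, 2]
  After 'mul': [5, 24]
  After 'push -3': [5, 24, -3]
  After 'swap': [5, -3, 24]
  After 'dup': [5, -3, 24, 24]
  After 'push 17': [5, -3, 24, 24, 17]
Program B final stack: [5, -3, 24, 24, 17]
Same: yes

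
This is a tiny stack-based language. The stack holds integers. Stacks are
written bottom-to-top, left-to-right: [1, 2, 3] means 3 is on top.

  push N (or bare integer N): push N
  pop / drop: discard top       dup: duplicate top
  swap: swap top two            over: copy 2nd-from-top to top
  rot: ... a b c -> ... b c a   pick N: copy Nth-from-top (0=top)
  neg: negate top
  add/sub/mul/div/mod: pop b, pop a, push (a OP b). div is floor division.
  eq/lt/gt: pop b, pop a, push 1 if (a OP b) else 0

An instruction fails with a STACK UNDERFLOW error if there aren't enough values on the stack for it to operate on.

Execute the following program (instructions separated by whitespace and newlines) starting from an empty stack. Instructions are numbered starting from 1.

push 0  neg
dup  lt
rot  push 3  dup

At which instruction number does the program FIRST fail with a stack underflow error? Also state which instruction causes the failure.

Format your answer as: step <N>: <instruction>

Step 1 ('push 0'): stack = [0], depth = 1
Step 2 ('neg'): stack = [0], depth = 1
Step 3 ('dup'): stack = [0, 0], depth = 2
Step 4 ('lt'): stack = [0], depth = 1
Step 5 ('rot'): needs 3 value(s) but depth is 1 — STACK UNDERFLOW

Answer: step 5: rot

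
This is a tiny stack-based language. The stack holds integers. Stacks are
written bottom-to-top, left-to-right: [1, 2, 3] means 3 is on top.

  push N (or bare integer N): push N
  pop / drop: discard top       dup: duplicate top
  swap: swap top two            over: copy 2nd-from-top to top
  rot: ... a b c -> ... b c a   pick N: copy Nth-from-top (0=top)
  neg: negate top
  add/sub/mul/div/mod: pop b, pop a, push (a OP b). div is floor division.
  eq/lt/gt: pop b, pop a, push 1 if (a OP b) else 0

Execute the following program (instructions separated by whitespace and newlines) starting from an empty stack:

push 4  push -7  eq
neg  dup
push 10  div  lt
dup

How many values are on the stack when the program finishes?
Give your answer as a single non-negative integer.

After 'push 4': stack = [4] (depth 1)
After 'push -7': stack = [4, -7] (depth 2)
After 'eq': stack = [0] (depth 1)
After 'neg': stack = [0] (depth 1)
After 'dup': stack = [0, 0] (depth 2)
After 'push 10': stack = [0, 0, 10] (depth 3)
After 'div': stack = [0, 0] (depth 2)
After 'lt': stack = [0] (depth 1)
After 'dup': stack = [0, 0] (depth 2)

Answer: 2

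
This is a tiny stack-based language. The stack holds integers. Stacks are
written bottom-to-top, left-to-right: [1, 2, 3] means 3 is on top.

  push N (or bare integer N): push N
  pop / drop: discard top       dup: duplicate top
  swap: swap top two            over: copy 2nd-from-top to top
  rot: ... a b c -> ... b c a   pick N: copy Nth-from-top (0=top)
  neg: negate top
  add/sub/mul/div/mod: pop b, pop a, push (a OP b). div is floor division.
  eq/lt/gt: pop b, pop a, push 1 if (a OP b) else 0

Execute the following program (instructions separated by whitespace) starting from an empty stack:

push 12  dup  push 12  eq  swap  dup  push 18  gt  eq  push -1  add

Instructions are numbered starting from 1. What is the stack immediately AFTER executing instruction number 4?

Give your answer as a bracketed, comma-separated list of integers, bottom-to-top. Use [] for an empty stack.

Answer: [12, 1]

Derivation:
Step 1 ('push 12'): [12]
Step 2 ('dup'): [12, 12]
Step 3 ('push 12'): [12, 12, 12]
Step 4 ('eq'): [12, 1]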